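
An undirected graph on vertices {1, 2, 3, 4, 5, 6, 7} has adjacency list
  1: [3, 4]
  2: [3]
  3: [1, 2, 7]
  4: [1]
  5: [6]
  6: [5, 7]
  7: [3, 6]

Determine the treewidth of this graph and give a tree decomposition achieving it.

The largest bag has 2 vertices, giving width 1; this decomposition certifies tw(G) ≤ 1. Any graph with an edge has treewidth ≥ 1, and G has the edge 3–7. The upper and lower bounds meet at 1, so that is the treewidth.

Treewidth 1.
One optimal decomposition is:
Bags: B1 = {3, 7}  B2 = {6, 7}  B3 = {2, 3}  B4 = {5, 6}  B5 = {1, 3}  B6 = {1, 4}
Tree: B1–B2, B1–B3, B2–B4, B3–B5, B5–B6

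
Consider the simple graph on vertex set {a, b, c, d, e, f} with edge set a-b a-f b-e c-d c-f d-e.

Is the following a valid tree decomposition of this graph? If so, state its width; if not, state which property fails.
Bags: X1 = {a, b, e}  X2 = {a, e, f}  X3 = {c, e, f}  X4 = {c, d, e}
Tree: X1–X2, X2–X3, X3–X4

Every vertex of G appears in some bag (union = {a, b, c, d, e, f}); every edge is covered by a bag; and for each vertex v the set of bags containing v is connected in the bag tree. The decomposition is therefore valid. The largest bag has 3 vertices, so the width is 2.

Yes; width 2.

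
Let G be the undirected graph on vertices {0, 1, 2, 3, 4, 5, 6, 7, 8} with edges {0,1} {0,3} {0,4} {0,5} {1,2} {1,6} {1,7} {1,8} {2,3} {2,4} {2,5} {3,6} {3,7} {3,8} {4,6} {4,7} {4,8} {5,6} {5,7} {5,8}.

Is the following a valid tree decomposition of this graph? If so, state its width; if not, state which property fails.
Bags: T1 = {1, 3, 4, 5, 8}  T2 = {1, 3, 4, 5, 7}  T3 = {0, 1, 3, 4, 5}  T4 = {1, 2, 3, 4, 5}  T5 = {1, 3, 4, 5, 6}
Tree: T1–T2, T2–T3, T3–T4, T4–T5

Vertex coverage: the bags together contain {0, 1, 2, 3, 4, 5, 6, 7, 8}, the full vertex set. Edge coverage: each edge of G has both endpoints in at least one bag. Running intersection: for every vertex, the bags containing it form a connected subtree. All three properties hold, so this is a valid tree decomposition of width max|bag| − 1 = 4, and hence tw(G) ≤ 4.

Yes; width 4.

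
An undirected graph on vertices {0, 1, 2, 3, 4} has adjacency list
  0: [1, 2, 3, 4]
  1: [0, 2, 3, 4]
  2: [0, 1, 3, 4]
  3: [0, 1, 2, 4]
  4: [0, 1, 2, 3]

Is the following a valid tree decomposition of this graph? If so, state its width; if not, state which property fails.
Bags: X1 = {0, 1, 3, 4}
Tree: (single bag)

No — vertex 2 appears in no bag.

A tree decomposition must satisfy three properties: every vertex lies in some bag; for every edge, both endpoints lie together in some bag; and for every vertex, the bags containing it form a connected subtree. Here vertex 2 appears in no bag, so the decomposition is invalid.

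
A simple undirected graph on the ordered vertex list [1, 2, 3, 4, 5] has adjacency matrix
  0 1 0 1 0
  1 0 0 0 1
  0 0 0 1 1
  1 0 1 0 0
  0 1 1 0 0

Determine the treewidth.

A width-2 tree decomposition is:
Bags: B1 = {1, 2, 5}  B2 = {1, 4, 5}  B3 = {3, 4, 5}
Tree: B1–B2, B2–B3
Every bag has size at most 3, so the width is 3 − 1 = 2 and tw(G) ≤ 2. Since 5–2–1–4–3–5 is a cycle in G, G is not acyclic. Forests are exactly the graphs of treewidth ≤ 1, so tw(G) ≥ 2. The upper and lower bounds meet at 2, so that is the treewidth.

2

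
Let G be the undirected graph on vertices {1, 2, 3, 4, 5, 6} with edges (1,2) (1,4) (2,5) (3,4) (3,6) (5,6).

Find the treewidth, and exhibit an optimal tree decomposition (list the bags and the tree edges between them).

The largest bag has 3 vertices, giving width 2; this decomposition certifies tw(G) ≤ 2. Since 3–4–1–2–5–6–3 is a cycle in G, G is not acyclic. Forests are exactly the graphs of treewidth ≤ 1, so tw(G) ≥ 2. Therefore the treewidth is 2.

Treewidth 2.
One optimal decomposition is:
Bags: B1 = {1, 3, 4}  B2 = {1, 2, 3}  B3 = {2, 3, 5}  B4 = {3, 5, 6}
Tree: B1–B2, B2–B3, B3–B4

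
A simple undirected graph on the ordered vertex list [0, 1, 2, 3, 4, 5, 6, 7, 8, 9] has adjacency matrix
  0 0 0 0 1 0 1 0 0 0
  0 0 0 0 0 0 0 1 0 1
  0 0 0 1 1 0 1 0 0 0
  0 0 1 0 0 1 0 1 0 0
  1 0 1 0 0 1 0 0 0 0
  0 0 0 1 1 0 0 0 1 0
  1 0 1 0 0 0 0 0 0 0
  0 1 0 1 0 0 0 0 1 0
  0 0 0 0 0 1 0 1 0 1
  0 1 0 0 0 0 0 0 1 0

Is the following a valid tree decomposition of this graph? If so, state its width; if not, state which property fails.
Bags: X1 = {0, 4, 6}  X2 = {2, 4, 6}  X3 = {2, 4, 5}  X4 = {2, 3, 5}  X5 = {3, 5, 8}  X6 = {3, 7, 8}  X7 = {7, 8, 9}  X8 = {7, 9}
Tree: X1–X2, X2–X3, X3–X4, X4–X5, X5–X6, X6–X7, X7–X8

A tree decomposition must satisfy three properties: every vertex lies in some bag; for every edge, both endpoints lie together in some bag; and for every vertex, the bags containing it form a connected subtree. Here vertex 1 appears in no bag, so the decomposition is invalid.

No — vertex 1 appears in no bag.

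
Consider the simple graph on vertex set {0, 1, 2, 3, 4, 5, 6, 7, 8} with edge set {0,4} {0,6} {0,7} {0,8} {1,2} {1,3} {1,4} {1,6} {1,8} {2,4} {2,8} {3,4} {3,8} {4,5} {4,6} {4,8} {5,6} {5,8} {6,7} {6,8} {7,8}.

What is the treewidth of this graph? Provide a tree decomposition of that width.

Treewidth 3.
Bags: B1 = {1, 2, 4, 8}  B2 = {1, 4, 6, 8}  B3 = {1, 3, 4, 8}  B4 = {0, 4, 6, 8}  B5 = {0, 6, 7, 8}  B6 = {4, 5, 6, 8}
Tree: B1–B2, B1–B3, B2–B4, B4–B5, B4–B6

The largest bag has 4 vertices, giving width 3; this decomposition certifies tw(G) ≤ 3. Conversely, {0, 4, 6, 8} is a clique of size 4, and the vertices of any clique must share a bag in every tree decomposition; so some bag has ≥ 4 vertices and tw(G) ≥ 3. Combining the bounds, tw(G) = 3.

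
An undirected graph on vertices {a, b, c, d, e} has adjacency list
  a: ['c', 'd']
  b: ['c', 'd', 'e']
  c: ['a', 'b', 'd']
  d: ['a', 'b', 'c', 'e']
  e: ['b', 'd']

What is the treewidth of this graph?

A width-2 tree decomposition is:
Bags: B1 = {b, c, d}  B2 = {a, c, d}  B3 = {b, d, e}
Tree: B1–B2, B1–B3
Every bag has size at most 3, so the width is 3 − 1 = 2 and tw(G) ≤ 2. On the other hand G contains the 3-clique {b, d, e}. A clique must lie in a single bag of any decomposition, so no decomposition can have width below 2. The upper and lower bounds meet at 2, so that is the treewidth.

2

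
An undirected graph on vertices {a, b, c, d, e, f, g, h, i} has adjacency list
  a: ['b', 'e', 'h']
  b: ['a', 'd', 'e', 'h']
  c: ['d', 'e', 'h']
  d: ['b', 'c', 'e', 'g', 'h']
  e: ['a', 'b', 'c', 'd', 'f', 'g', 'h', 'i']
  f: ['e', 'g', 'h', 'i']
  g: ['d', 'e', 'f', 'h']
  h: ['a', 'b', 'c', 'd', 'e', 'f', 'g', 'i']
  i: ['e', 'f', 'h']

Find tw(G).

A width-3 tree decomposition is:
Bags: B1 = {d, e, g, h}  B2 = {c, d, e, h}  B3 = {b, d, e, h}  B4 = {e, f, g, h}  B5 = {e, f, h, i}  B6 = {a, b, e, h}
Tree: B1–B2, B1–B3, B1–B4, B4–B5, B3–B6
Every bag has size at most 4, so the width is 4 − 1 = 3 and tw(G) ≤ 3. Conversely, {d, e, g, h} is a clique of size 4, and the vertices of any clique must share a bag in every tree decomposition; so some bag has ≥ 4 vertices and tw(G) ≥ 3. Therefore the treewidth is 3.

3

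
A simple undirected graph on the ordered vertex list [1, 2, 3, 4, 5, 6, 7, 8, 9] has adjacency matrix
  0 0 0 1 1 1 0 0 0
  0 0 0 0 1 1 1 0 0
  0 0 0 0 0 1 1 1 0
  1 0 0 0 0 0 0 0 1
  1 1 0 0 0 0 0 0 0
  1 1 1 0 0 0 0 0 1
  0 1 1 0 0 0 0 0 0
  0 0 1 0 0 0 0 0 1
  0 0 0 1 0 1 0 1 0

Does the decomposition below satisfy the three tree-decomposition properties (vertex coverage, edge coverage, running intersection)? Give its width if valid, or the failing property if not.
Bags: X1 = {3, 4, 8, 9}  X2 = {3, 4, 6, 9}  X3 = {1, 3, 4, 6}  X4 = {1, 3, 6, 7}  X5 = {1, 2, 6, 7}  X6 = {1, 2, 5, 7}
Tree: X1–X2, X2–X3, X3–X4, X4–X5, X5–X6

Yes; width 3.

Checking the three conditions: (i) the bags cover all of {1, 2, 3, 4, 5, 6, 7, 8, 9}; (ii) for each edge, some bag contains both endpoints; (iii) the bags containing any fixed vertex form a subtree. All hold, so the decomposition is valid with width 4 − 1 = 3.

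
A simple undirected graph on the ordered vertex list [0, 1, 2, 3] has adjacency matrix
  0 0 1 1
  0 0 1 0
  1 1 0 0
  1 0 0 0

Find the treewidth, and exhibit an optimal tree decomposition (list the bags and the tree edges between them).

Treewidth 1.
One such decomposition:
Bags: B1 = {0, 2}  B2 = {0, 3}  B3 = {1, 2}
Tree: B1–B2, B1–B3

Each bag holds 2 vertices, so the decomposition has width 1, which upper-bounds the treewidth. G has an edge, so its treewidth is at least 1. Combining the bounds, tw(G) = 1.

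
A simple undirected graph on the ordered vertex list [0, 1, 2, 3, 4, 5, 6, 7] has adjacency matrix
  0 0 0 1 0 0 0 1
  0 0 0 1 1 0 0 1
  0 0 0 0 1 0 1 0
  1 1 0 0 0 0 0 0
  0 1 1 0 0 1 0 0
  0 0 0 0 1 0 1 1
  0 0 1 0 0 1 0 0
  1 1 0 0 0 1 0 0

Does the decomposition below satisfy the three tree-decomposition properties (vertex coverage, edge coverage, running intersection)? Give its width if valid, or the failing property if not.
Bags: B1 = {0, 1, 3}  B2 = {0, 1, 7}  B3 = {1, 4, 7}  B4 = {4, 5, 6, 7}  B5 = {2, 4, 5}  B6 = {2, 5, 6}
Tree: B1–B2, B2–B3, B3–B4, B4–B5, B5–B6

A tree decomposition must satisfy three properties: every vertex lies in some bag; for every edge, both endpoints lie together in some bag; and for every vertex, the bags containing it form a connected subtree. Here bags containing vertex 6 are not connected in the tree, so the decomposition is invalid.

No — bags containing vertex 6 are not connected in the tree.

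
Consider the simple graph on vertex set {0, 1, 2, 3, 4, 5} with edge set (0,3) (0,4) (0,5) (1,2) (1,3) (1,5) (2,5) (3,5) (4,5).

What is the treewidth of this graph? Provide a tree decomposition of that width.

Every bag has size at most 3, so the width is 3 − 1 = 2 and tw(G) ≤ 2. Conversely, {0, 3, 5} is a clique of size 3, and the vertices of any clique must share a bag in every tree decomposition; so some bag has ≥ 3 vertices and tw(G) ≥ 2. The upper and lower bounds meet at 2, so that is the treewidth.

Treewidth 2.
One such decomposition:
Bags: B1 = {1, 2, 5}  B2 = {1, 3, 5}  B3 = {0, 3, 5}  B4 = {0, 4, 5}
Tree: B1–B2, B2–B3, B3–B4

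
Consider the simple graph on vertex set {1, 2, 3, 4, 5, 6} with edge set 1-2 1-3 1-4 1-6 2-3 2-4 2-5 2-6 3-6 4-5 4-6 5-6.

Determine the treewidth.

3

A width-3 tree decomposition is:
Bags: B1 = {2, 4, 5, 6}  B2 = {1, 2, 4, 6}  B3 = {1, 2, 3, 6}
Tree: B1–B2, B2–B3
Each bag holds 4 vertices, so the decomposition has width 3, which upper-bounds the treewidth. Conversely, {1, 2, 3, 6} is a clique of size 4, and the vertices of any clique must share a bag in every tree decomposition; so some bag has ≥ 4 vertices and tw(G) ≥ 3. Therefore the treewidth is 3.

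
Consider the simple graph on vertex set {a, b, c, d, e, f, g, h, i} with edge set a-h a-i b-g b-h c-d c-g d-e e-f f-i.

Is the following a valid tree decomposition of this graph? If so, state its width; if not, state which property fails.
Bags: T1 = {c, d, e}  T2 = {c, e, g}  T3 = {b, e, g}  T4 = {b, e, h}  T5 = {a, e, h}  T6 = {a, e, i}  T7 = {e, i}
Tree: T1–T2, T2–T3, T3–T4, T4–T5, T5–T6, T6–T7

No — vertex f appears in no bag.

A tree decomposition must satisfy three properties: every vertex lies in some bag; for every edge, both endpoints lie together in some bag; and for every vertex, the bags containing it form a connected subtree. Here vertex f appears in no bag, so the decomposition is invalid.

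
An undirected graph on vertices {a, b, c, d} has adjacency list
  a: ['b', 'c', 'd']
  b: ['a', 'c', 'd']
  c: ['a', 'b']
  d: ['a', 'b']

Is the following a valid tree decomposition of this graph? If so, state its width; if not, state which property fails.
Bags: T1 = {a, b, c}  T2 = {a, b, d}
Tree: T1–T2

Yes; width 2.

Vertex coverage: the bags together contain {a, b, c, d}, the full vertex set. Edge coverage: each edge of G has both endpoints in at least one bag. Running intersection: for every vertex, the bags containing it form a connected subtree. All three properties hold, so this is a valid tree decomposition of width max|bag| − 1 = 2, and hence tw(G) ≤ 2.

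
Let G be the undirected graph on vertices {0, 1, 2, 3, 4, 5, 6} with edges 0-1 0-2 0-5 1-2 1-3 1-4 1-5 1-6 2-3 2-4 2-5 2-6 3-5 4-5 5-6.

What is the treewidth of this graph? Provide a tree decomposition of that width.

Treewidth 3.
One optimal decomposition is:
Bags: B1 = {1, 2, 5, 6}  B2 = {1, 2, 4, 5}  B3 = {0, 1, 2, 5}  B4 = {1, 2, 3, 5}
Tree: B1–B2, B1–B3, B1–B4

Every bag has size at most 4, so the width is 4 − 1 = 3 and tw(G) ≤ 3. Conversely, {0, 1, 2, 5} is a clique of size 4, and the vertices of any clique must share a bag in every tree decomposition; so some bag has ≥ 4 vertices and tw(G) ≥ 3. Therefore the treewidth is 3.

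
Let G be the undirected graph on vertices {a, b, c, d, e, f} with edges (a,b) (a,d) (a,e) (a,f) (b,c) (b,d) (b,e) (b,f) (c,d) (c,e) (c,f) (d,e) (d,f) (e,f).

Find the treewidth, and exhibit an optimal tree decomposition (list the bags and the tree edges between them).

Every bag has size at most 5, so the width is 5 − 1 = 4 and tw(G) ≤ 4. Conversely, {b, c, d, e, f} is a clique of size 5, and the vertices of any clique must share a bag in every tree decomposition; so some bag has ≥ 5 vertices and tw(G) ≥ 4. Hence tw(G) = 4 exactly.

Treewidth 4.
Bags: B1 = {a, b, d, e, f}  B2 = {b, c, d, e, f}
Tree: B1–B2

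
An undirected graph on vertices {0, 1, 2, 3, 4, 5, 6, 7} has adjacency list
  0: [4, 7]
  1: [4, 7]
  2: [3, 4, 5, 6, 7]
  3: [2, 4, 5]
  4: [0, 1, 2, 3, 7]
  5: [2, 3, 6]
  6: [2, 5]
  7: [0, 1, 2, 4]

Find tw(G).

2

A width-2 tree decomposition is:
Bags: B1 = {2, 3, 4}  B2 = {2, 3, 5}  B3 = {2, 4, 7}  B4 = {0, 4, 7}  B5 = {2, 5, 6}  B6 = {1, 4, 7}
Tree: B1–B2, B1–B3, B3–B4, B2–B5, B4–B6
Every bag has size at most 3, so the width is 3 − 1 = 2 and tw(G) ≤ 2. For the lower bound, the 3 vertices {0, 4, 7} are pairwise adjacent, and any tree decomposition puts a clique entirely inside one bag — forcing width ≥ 2. The upper and lower bounds meet at 2, so that is the treewidth.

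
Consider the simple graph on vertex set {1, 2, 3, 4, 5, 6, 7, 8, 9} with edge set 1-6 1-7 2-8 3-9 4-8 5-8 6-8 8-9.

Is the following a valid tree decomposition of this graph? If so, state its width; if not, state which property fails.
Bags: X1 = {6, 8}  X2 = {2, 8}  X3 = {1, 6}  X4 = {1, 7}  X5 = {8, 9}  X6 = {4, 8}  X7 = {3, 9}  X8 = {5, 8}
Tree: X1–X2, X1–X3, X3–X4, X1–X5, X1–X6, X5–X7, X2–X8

Yes; width 1.

Checking the three conditions: (i) the bags cover all of {1, 2, 3, 4, 5, 6, 7, 8, 9}; (ii) for each edge, some bag contains both endpoints; (iii) the bags containing any fixed vertex form a subtree. All hold, so the decomposition is valid with width 2 − 1 = 1.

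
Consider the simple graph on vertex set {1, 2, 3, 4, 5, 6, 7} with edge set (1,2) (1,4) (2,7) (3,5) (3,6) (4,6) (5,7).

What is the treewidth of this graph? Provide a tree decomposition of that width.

Every bag has size at most 3, so the width is 3 − 1 = 2 and tw(G) ≤ 2. For the lower bound, G contains the cycle 7–2–1–4–6–3–5–7, so G is not a forest; only forests have treewidth ≤ 1, hence tw(G) ≥ 2. Hence tw(G) = 2 exactly.

Treewidth 2.
One such decomposition:
Bags: B1 = {1, 2, 7}  B2 = {1, 4, 7}  B3 = {4, 6, 7}  B4 = {3, 6, 7}  B5 = {3, 5, 7}
Tree: B1–B2, B2–B3, B3–B4, B4–B5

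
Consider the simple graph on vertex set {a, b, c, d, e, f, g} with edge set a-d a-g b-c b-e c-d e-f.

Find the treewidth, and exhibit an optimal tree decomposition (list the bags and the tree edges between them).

Treewidth 1.
Bags: B1 = {e, f}  B2 = {b, e}  B3 = {b, c}  B4 = {c, d}  B5 = {a, d}  B6 = {a, g}
Tree: B1–B2, B2–B3, B3–B4, B4–B5, B5–B6

The largest bag has 2 vertices, giving width 1; this decomposition certifies tw(G) ≤ 1. Any graph with an edge has treewidth ≥ 1, and G has the edge f–e. Hence tw(G) = 1 exactly.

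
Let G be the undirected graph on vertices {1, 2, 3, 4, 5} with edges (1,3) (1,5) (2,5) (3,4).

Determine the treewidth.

A width-1 tree decomposition is:
Bags: B1 = {2, 5}  B2 = {1, 5}  B3 = {1, 3}  B4 = {3, 4}
Tree: B1–B2, B2–B3, B3–B4
Every bag has size at most 2, so the width is 2 − 1 = 1 and tw(G) ≤ 1. Any graph with an edge has treewidth ≥ 1, and G has the edge 2–5. The upper and lower bounds meet at 1, so that is the treewidth.

1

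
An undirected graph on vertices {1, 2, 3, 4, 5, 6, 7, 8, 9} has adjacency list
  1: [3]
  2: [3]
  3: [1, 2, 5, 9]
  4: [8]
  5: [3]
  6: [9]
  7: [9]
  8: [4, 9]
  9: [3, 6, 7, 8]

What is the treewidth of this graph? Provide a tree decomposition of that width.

Every bag has size at most 2, so the width is 2 − 1 = 1 and tw(G) ≤ 1. G has an edge, so its treewidth is at least 1. The upper and lower bounds meet at 1, so that is the treewidth.

Treewidth 1.
One optimal decomposition is:
Bags: B1 = {3, 9}  B2 = {8, 9}  B3 = {2, 3}  B4 = {4, 8}  B5 = {7, 9}  B6 = {6, 9}  B7 = {3, 5}  B8 = {1, 3}
Tree: B1–B2, B1–B3, B2–B4, B1–B5, B2–B6, B1–B7, B3–B8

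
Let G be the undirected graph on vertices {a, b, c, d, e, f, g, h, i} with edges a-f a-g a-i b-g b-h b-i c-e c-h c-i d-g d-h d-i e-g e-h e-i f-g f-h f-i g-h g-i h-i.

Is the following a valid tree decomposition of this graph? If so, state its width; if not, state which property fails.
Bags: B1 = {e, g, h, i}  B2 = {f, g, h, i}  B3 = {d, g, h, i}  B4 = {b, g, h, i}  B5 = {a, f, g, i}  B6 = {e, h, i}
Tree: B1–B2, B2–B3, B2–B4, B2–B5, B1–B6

A tree decomposition must satisfy three properties: every vertex lies in some bag; for every edge, both endpoints lie together in some bag; and for every vertex, the bags containing it form a connected subtree. Here vertex c appears in no bag, so the decomposition is invalid.

No — vertex c appears in no bag.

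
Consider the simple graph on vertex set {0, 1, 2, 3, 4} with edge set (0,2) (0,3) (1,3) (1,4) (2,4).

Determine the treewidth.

A width-2 tree decomposition is:
Bags: B1 = {0, 1, 3}  B2 = {0, 1, 2}  B3 = {1, 2, 4}
Tree: B1–B2, B2–B3
The largest bag has 3 vertices, giving width 2; this decomposition certifies tw(G) ≤ 2. Since 1–3–0–2–4–1 is a cycle in G, G is not acyclic. Forests are exactly the graphs of treewidth ≤ 1, so tw(G) ≥ 2. The upper and lower bounds meet at 2, so that is the treewidth.

2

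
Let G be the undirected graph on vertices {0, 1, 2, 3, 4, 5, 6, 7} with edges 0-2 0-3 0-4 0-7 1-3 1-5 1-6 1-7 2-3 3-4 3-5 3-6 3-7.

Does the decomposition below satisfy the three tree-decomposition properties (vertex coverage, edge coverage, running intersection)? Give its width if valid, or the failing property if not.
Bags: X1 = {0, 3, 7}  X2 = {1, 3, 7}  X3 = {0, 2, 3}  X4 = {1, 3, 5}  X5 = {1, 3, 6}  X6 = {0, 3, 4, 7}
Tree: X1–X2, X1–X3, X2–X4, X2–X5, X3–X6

A tree decomposition must satisfy three properties: every vertex lies in some bag; for every edge, both endpoints lie together in some bag; and for every vertex, the bags containing it form a connected subtree. Here bags containing vertex 7 are not connected in the tree, so the decomposition is invalid.

No — bags containing vertex 7 are not connected in the tree.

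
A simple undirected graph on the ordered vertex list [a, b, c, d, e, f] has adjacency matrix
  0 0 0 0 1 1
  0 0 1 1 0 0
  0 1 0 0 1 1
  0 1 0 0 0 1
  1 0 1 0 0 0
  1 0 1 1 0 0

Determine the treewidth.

2

A width-2 tree decomposition is:
Bags: B1 = {b, d, f}  B2 = {b, c, f}  B3 = {a, c, f}  B4 = {a, c, e}
Tree: B1–B2, B2–B3, B3–B4
The largest bag has 3 vertices, giving width 2; this decomposition certifies tw(G) ≤ 2. The edges d–b–c–f–d form a cycle, so G is not a tree and its treewidth is at least 2. The upper and lower bounds meet at 2, so that is the treewidth.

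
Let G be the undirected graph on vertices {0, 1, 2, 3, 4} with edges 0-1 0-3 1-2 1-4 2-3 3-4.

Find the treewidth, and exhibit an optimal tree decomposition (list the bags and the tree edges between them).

Treewidth 2.
One optimal decomposition is:
Bags: B1 = {1, 2, 3}  B2 = {0, 1, 3}  B3 = {1, 3, 4}
Tree: B1–B2, B2–B3

Every bag has size at most 3, so the width is 3 − 1 = 2 and tw(G) ≤ 2. For the lower bound, G contains the cycle 2–1–0–3–2, so G is not a forest; only forests have treewidth ≤ 1, hence tw(G) ≥ 2. Therefore the treewidth is 2.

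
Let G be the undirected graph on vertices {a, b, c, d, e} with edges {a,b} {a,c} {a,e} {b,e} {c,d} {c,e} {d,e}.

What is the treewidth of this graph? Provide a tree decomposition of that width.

Treewidth 2.
One optimal decomposition is:
Bags: B1 = {a, c, e}  B2 = {c, d, e}  B3 = {a, b, e}
Tree: B1–B2, B1–B3

Every bag has size at most 3, so the width is 3 − 1 = 2 and tw(G) ≤ 2. Conversely, {c, d, e} is a clique of size 3, and the vertices of any clique must share a bag in every tree decomposition; so some bag has ≥ 3 vertices and tw(G) ≥ 2. Combining the bounds, tw(G) = 2.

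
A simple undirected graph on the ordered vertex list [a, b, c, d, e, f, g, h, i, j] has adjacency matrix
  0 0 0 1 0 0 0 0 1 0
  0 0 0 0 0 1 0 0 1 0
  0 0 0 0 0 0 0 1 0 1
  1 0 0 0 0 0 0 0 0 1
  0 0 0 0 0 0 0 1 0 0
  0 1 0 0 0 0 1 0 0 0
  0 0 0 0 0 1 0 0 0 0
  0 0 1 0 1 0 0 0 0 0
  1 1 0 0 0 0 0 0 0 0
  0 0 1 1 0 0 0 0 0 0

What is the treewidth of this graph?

1

A width-1 tree decomposition is:
Bags: B1 = {e, h}  B2 = {c, h}  B3 = {c, j}  B4 = {d, j}  B5 = {a, d}  B6 = {a, i}  B7 = {b, i}  B8 = {b, f}  B9 = {f, g}
Tree: B1–B2, B2–B3, B3–B4, B4–B5, B5–B6, B6–B7, B7–B8, B8–B9
The largest bag has 2 vertices, giving width 1; this decomposition certifies tw(G) ≤ 1. Any graph with an edge has treewidth ≥ 1, and G has the edge e–h. Hence tw(G) = 1 exactly.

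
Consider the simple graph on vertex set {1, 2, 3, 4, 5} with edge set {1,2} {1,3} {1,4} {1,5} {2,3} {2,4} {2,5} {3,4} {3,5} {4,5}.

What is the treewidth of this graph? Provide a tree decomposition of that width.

Treewidth 4.
Bags: B1 = {1, 2, 3, 4, 5}
Tree: (single bag)

With just one bag of size 5, the width is 5 − 1 = 4, so tw(G) ≤ 4. For the lower bound, the 5 vertices {1, 2, 3, 4, 5} are pairwise adjacent, and any tree decomposition puts a clique entirely inside one bag — forcing width ≥ 4. Therefore the treewidth is 4.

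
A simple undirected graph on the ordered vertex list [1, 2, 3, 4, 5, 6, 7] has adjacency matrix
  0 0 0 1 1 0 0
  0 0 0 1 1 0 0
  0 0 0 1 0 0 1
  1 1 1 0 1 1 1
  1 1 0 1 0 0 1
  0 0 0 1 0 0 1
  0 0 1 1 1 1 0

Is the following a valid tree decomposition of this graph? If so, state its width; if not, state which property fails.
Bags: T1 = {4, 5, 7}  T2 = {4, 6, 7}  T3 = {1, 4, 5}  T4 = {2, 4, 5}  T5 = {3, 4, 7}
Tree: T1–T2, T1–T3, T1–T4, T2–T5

Every vertex of G appears in some bag (union = {1, 2, 3, 4, 5, 6, 7}); every edge is covered by a bag; and for each vertex v the set of bags containing v is connected in the bag tree. The decomposition is therefore valid. The largest bag has 3 vertices, so the width is 2.

Yes; width 2.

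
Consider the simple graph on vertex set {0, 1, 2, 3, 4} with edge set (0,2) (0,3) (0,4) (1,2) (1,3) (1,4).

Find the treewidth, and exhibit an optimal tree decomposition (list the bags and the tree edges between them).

Treewidth 2.
One optimal decomposition is:
Bags: B1 = {0, 1, 2}  B2 = {0, 1, 4}  B3 = {0, 1, 3}
Tree: B1–B2, B2–B3

The largest bag has 3 vertices, giving width 2; this decomposition certifies tw(G) ≤ 2. The edges 2–0–4–1–2 form a cycle, so G is not a tree and its treewidth is at least 2. Therefore the treewidth is 2.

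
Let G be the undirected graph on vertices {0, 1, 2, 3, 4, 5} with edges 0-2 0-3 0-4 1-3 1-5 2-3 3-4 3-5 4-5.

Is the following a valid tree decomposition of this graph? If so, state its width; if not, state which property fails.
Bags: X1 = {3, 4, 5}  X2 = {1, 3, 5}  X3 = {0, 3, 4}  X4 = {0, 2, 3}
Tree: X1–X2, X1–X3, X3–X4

Yes; width 2.

Vertex coverage: the bags together contain {0, 1, 2, 3, 4, 5}, the full vertex set. Edge coverage: each edge of G has both endpoints in at least one bag. Running intersection: for every vertex, the bags containing it form a connected subtree. All three properties hold, so this is a valid tree decomposition of width max|bag| − 1 = 2, and hence tw(G) ≤ 2.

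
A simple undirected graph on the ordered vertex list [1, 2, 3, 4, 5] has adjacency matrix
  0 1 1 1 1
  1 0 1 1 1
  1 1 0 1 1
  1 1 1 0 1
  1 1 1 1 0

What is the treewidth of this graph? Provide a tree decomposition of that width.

Treewidth 4.
Bags: B1 = {1, 2, 3, 4, 5}
Tree: (single bag)

A single bag containing all 5 vertices is trivially a valid decomposition of width 4. For the lower bound, the 5 vertices {1, 2, 3, 4, 5} are pairwise adjacent, and any tree decomposition puts a clique entirely inside one bag — forcing width ≥ 4. Hence tw(G) = 4 exactly.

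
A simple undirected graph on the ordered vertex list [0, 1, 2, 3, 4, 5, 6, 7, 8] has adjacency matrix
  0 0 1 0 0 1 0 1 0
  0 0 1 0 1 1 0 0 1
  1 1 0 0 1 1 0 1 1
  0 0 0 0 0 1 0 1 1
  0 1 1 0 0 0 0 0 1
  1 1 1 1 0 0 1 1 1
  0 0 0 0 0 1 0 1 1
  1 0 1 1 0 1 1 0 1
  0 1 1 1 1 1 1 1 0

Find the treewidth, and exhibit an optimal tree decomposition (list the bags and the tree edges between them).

Treewidth 3.
Bags: B1 = {2, 5, 7, 8}  B2 = {5, 6, 7, 8}  B3 = {1, 2, 5, 8}  B4 = {1, 2, 4, 8}  B5 = {3, 5, 7, 8}  B6 = {0, 2, 5, 7}
Tree: B1–B2, B1–B3, B3–B4, B1–B5, B1–B6

Each bag holds 4 vertices, so the decomposition has width 3, which upper-bounds the treewidth. Conversely, {1, 2, 4, 8} is a clique of size 4, and the vertices of any clique must share a bag in every tree decomposition; so some bag has ≥ 4 vertices and tw(G) ≥ 3. Hence tw(G) = 3 exactly.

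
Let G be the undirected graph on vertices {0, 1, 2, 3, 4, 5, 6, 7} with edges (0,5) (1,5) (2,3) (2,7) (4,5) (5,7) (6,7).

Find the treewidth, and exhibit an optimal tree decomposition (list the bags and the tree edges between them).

Treewidth 1.
Bags: B1 = {6, 7}  B2 = {5, 7}  B3 = {0, 5}  B4 = {4, 5}  B5 = {2, 7}  B6 = {2, 3}  B7 = {1, 5}
Tree: B1–B2, B2–B3, B3–B4, B2–B5, B5–B6, B4–B7

Each bag holds 2 vertices, so the decomposition has width 1, which upper-bounds the treewidth. Any graph with an edge has treewidth ≥ 1, and G has the edge 7–6. Hence tw(G) = 1 exactly.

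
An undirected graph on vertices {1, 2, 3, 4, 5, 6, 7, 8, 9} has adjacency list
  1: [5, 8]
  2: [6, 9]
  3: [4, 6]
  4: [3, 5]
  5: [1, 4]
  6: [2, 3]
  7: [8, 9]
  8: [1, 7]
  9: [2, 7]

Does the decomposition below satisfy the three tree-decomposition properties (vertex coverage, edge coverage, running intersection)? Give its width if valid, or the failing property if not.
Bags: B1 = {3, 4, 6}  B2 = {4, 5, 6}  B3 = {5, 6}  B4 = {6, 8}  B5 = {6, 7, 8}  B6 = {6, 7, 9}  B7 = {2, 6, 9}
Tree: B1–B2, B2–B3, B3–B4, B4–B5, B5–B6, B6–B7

A tree decomposition must satisfy three properties: every vertex lies in some bag; for every edge, both endpoints lie together in some bag; and for every vertex, the bags containing it form a connected subtree. Here vertex 1 appears in no bag, so the decomposition is invalid.

No — vertex 1 appears in no bag.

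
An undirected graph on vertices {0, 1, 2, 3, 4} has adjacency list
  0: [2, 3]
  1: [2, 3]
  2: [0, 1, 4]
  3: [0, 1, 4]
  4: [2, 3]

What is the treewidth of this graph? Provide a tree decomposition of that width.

Each bag holds 3 vertices, so the decomposition has width 2, which upper-bounds the treewidth. Since 3–1–2–0–3 is a cycle in G, G is not acyclic. Forests are exactly the graphs of treewidth ≤ 1, so tw(G) ≥ 2. Combining the bounds, tw(G) = 2.

Treewidth 2.
Bags: B1 = {1, 2, 3}  B2 = {0, 2, 3}  B3 = {2, 3, 4}
Tree: B1–B2, B2–B3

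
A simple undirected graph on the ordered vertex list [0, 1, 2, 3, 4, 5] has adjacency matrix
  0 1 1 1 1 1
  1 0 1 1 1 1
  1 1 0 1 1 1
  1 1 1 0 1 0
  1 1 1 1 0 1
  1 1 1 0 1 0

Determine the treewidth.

4

A width-4 tree decomposition is:
Bags: B1 = {0, 1, 2, 3, 4}  B2 = {0, 1, 2, 4, 5}
Tree: B1–B2
The largest bag has 5 vertices, giving width 4; this decomposition certifies tw(G) ≤ 4. For the lower bound, the 5 vertices {0, 1, 2, 3, 4} are pairwise adjacent, and any tree decomposition puts a clique entirely inside one bag — forcing width ≥ 4. Therefore the treewidth is 4.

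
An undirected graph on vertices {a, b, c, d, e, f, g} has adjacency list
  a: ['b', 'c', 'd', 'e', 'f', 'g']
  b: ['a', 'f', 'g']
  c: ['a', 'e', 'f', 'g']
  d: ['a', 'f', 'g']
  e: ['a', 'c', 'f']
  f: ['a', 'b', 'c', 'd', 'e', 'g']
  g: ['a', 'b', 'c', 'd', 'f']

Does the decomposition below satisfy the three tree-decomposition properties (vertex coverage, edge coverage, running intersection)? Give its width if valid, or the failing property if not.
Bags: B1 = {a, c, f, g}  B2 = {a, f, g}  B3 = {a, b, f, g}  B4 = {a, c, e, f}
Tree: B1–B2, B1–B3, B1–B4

No — vertex d appears in no bag.

A tree decomposition must satisfy three properties: every vertex lies in some bag; for every edge, both endpoints lie together in some bag; and for every vertex, the bags containing it form a connected subtree. Here vertex d appears in no bag, so the decomposition is invalid.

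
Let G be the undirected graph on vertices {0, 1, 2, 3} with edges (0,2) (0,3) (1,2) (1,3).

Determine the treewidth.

2

A width-2 tree decomposition is:
Bags: B1 = {0, 1, 2}  B2 = {0, 1, 3}
Tree: B1–B2
The largest bag has 3 vertices, giving width 2; this decomposition certifies tw(G) ≤ 2. For the lower bound, G contains the cycle 0–2–1–3–0, so G is not a forest; only forests have treewidth ≤ 1, hence tw(G) ≥ 2. Hence tw(G) = 2 exactly.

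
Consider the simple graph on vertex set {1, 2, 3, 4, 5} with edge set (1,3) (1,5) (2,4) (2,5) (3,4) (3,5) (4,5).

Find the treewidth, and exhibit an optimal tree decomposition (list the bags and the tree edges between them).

Every bag has size at most 3, so the width is 3 − 1 = 2 and tw(G) ≤ 2. On the other hand G contains the 3-clique {2, 4, 5}. A clique must lie in a single bag of any decomposition, so no decomposition can have width below 2. Therefore the treewidth is 2.

Treewidth 2.
One optimal decomposition is:
Bags: B1 = {3, 4, 5}  B2 = {1, 3, 5}  B3 = {2, 4, 5}
Tree: B1–B2, B1–B3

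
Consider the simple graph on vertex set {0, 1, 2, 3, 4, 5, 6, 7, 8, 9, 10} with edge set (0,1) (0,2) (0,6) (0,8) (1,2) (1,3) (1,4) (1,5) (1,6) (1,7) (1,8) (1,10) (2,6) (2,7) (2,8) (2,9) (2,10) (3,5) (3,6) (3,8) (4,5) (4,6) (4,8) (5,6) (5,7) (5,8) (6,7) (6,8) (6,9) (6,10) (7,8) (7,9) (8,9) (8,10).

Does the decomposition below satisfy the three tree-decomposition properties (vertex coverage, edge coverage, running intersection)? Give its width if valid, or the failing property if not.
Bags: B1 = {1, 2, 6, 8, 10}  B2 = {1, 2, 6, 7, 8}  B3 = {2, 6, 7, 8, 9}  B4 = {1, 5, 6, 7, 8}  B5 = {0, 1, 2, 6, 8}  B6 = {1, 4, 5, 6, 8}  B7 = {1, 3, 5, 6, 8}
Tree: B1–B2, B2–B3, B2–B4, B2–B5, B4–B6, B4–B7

Checking the three conditions: (i) the bags cover all of {0, 1, 2, 3, 4, 5, 6, 7, 8, 9, 10}; (ii) for each edge, some bag contains both endpoints; (iii) the bags containing any fixed vertex form a subtree. All hold, so the decomposition is valid with width 5 − 1 = 4.

Yes; width 4.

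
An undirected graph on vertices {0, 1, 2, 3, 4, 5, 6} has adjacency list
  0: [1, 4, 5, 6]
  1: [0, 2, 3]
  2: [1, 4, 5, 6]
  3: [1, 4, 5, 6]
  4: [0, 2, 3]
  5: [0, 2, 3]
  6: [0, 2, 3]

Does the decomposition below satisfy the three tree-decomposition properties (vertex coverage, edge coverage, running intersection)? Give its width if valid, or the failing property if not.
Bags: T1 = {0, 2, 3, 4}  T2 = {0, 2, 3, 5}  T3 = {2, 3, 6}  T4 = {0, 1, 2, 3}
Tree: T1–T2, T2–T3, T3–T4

A tree decomposition must satisfy three properties: every vertex lies in some bag; for every edge, both endpoints lie together in some bag; and for every vertex, the bags containing it form a connected subtree. Here edge (0,6) lies in no bag, so the decomposition is invalid.

No — edge (0,6) lies in no bag.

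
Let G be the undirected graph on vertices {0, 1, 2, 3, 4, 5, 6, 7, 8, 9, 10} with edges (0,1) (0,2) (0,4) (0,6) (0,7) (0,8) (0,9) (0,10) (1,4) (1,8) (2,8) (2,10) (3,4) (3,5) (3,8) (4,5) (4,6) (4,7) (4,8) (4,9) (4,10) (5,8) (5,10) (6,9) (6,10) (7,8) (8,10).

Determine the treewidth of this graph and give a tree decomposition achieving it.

Treewidth 3.
One such decomposition:
Bags: B1 = {0, 4, 8, 10}  B2 = {4, 5, 8, 10}  B3 = {0, 1, 4, 8}  B4 = {0, 4, 7, 8}  B5 = {0, 4, 6, 10}  B6 = {0, 2, 8, 10}  B7 = {3, 4, 5, 8}  B8 = {0, 4, 6, 9}
Tree: B1–B2, B1–B3, B3–B4, B1–B5, B1–B6, B2–B7, B5–B8

The largest bag has 4 vertices, giving width 3; this decomposition certifies tw(G) ≤ 3. Conversely, {0, 2, 8, 10} is a clique of size 4, and the vertices of any clique must share a bag in every tree decomposition; so some bag has ≥ 4 vertices and tw(G) ≥ 3. The upper and lower bounds meet at 3, so that is the treewidth.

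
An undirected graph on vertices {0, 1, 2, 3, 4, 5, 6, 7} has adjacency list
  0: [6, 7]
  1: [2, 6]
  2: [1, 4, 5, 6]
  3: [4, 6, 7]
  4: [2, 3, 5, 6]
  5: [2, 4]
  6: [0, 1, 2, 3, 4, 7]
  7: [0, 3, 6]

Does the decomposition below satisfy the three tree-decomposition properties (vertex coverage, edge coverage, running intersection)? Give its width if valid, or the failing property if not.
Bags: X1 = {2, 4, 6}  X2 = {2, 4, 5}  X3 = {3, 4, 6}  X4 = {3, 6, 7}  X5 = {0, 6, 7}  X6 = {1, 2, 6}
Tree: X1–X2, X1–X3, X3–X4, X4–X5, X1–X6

Every vertex of G appears in some bag (union = {0, 1, 2, 3, 4, 5, 6, 7}); every edge is covered by a bag; and for each vertex v the set of bags containing v is connected in the bag tree. The decomposition is therefore valid. The largest bag has 3 vertices, so the width is 2.

Yes; width 2.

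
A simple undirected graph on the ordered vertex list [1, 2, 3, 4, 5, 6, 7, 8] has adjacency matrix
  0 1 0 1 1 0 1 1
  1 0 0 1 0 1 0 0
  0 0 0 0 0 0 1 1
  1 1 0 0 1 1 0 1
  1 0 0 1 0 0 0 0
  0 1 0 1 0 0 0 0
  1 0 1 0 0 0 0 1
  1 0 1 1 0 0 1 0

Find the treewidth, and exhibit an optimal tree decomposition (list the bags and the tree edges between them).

Treewidth 2.
Bags: B1 = {1, 4, 8}  B2 = {1, 7, 8}  B3 = {1, 4, 5}  B4 = {1, 2, 4}  B5 = {2, 4, 6}  B6 = {3, 7, 8}
Tree: B1–B2, B1–B3, B1–B4, B4–B5, B2–B6

The largest bag has 3 vertices, giving width 2; this decomposition certifies tw(G) ≤ 2. For the lower bound, the 3 vertices {1, 4, 8} are pairwise adjacent, and any tree decomposition puts a clique entirely inside one bag — forcing width ≥ 2. Therefore the treewidth is 2.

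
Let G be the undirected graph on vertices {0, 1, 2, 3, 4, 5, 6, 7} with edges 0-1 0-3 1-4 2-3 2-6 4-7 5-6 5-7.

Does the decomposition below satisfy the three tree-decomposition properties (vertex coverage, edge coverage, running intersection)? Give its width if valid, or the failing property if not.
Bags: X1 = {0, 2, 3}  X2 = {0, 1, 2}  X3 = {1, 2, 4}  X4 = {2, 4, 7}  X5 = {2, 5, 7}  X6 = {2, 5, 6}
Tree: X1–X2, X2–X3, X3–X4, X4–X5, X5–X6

Vertex coverage: the bags together contain {0, 1, 2, 3, 4, 5, 6, 7}, the full vertex set. Edge coverage: each edge of G has both endpoints in at least one bag. Running intersection: for every vertex, the bags containing it form a connected subtree. All three properties hold, so this is a valid tree decomposition of width max|bag| − 1 = 2, and hence tw(G) ≤ 2.

Yes; width 2.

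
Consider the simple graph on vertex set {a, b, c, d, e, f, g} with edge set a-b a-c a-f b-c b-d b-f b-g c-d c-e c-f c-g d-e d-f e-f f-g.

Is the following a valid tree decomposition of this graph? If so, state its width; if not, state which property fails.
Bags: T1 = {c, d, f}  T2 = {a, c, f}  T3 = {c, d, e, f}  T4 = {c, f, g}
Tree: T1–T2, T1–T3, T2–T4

No — vertex b appears in no bag.

A tree decomposition must satisfy three properties: every vertex lies in some bag; for every edge, both endpoints lie together in some bag; and for every vertex, the bags containing it form a connected subtree. Here vertex b appears in no bag, so the decomposition is invalid.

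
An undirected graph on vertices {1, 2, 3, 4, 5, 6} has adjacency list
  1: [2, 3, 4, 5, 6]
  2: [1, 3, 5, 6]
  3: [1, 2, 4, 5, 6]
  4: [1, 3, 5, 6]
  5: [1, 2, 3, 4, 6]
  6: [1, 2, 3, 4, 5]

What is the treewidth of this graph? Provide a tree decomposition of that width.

Treewidth 4.
One optimal decomposition is:
Bags: B1 = {1, 3, 4, 5, 6}  B2 = {1, 2, 3, 5, 6}
Tree: B1–B2

Every bag has size at most 5, so the width is 5 − 1 = 4 and tw(G) ≤ 4. Conversely, {1, 2, 3, 5, 6} is a clique of size 5, and the vertices of any clique must share a bag in every tree decomposition; so some bag has ≥ 5 vertices and tw(G) ≥ 4. Therefore the treewidth is 4.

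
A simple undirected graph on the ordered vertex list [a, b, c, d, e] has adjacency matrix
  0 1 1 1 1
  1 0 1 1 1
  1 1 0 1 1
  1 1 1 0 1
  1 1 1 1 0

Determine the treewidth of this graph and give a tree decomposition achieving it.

With just one bag of size 5, the width is 5 − 1 = 4, so tw(G) ≤ 4. On the other hand G contains the 5-clique {a, b, c, d, e}. A clique must lie in a single bag of any decomposition, so no decomposition can have width below 4. Combining the bounds, tw(G) = 4.

Treewidth 4.
Bags: B1 = {a, b, c, d, e}
Tree: (single bag)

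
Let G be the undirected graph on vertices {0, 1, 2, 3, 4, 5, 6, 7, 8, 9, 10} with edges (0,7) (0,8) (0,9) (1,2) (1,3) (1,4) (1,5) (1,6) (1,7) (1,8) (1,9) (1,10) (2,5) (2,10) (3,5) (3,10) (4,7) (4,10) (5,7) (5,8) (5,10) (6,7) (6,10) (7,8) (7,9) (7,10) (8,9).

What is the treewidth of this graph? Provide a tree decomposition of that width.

The largest bag has 4 vertices, giving width 3; this decomposition certifies tw(G) ≤ 3. On the other hand G contains the 4-clique {0, 7, 8, 9}. A clique must lie in a single bag of any decomposition, so no decomposition can have width below 3. Therefore the treewidth is 3.

Treewidth 3.
One optimal decomposition is:
Bags: B1 = {1, 5, 7, 10}  B2 = {1, 2, 5, 10}  B3 = {1, 5, 7, 8}  B4 = {1, 4, 7, 10}  B5 = {1, 7, 8, 9}  B6 = {1, 3, 5, 10}  B7 = {1, 6, 7, 10}  B8 = {0, 7, 8, 9}
Tree: B1–B2, B1–B3, B1–B4, B3–B5, B1–B6, B1–B7, B5–B8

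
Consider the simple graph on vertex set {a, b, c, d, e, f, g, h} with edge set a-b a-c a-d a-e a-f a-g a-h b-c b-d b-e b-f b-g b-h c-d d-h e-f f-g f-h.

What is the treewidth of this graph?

3

A width-3 tree decomposition is:
Bags: B1 = {a, b, e, f}  B2 = {a, b, f, h}  B3 = {a, b, d, h}  B4 = {a, b, f, g}  B5 = {a, b, c, d}
Tree: B1–B2, B2–B3, B1–B4, B3–B5
Each bag holds 4 vertices, so the decomposition has width 3, which upper-bounds the treewidth. Conversely, {a, b, d, h} is a clique of size 4, and the vertices of any clique must share a bag in every tree decomposition; so some bag has ≥ 4 vertices and tw(G) ≥ 3. Hence tw(G) = 3 exactly.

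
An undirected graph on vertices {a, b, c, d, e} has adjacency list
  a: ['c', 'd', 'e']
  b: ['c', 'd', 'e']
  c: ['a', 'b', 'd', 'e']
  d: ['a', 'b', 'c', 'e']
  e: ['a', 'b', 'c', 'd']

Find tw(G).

3

A width-3 tree decomposition is:
Bags: B1 = {b, c, d, e}  B2 = {a, c, d, e}
Tree: B1–B2
Every bag has size at most 4, so the width is 4 − 1 = 3 and tw(G) ≤ 3. On the other hand G contains the 4-clique {a, c, d, e}. A clique must lie in a single bag of any decomposition, so no decomposition can have width below 3. The upper and lower bounds meet at 3, so that is the treewidth.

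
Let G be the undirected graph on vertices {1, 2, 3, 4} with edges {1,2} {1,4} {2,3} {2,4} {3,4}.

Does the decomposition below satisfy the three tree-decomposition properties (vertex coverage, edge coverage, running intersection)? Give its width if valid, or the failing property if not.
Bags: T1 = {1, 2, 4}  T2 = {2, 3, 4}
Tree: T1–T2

Every vertex of G appears in some bag (union = {1, 2, 3, 4}); every edge is covered by a bag; and for each vertex v the set of bags containing v is connected in the bag tree. The decomposition is therefore valid. The largest bag has 3 vertices, so the width is 2.

Yes; width 2.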